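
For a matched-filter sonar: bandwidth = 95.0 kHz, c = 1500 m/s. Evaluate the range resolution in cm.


dR = c/(2*BW) = 1500 / (2 * 95.0e3) = 0.0079 m = 0.79 cm

0.79 cm


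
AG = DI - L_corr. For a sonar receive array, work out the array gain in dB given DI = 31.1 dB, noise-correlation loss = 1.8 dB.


AG = DI - L_corr = 31.1 - 1.8 = 29.3

29.3 dB


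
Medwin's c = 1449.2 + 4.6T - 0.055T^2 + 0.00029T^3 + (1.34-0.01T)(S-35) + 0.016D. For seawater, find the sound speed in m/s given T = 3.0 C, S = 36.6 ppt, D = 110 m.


c = 1449.2 + 4.6*3.0 - 0.055*3.0^2 + 0.00029*3.0^3 + (1.34 - 0.01*3.0)*(36.6 - 35) + 0.016*110 = 1466.37

1466.37 m/s


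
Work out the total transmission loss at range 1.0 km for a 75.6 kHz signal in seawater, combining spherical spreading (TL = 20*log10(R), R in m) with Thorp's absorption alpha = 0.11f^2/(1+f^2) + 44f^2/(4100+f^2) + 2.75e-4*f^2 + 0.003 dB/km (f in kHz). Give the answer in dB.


Step 1 (Thorp): alpha = 0.11*5715.36/(1+5715.36) + 44*5715.36/(4100+5715.36) + 2.75e-4*5715.36 + 0.003 = 27.3053 dB/km
Step 2: TL_spread = 20*log10(1000) = 60.0 dB
Step 3: TL_abs = alpha*R = 27.3053 * 1.0 = 27.31 dB
Step 4: TL_total = 60.0 + 27.31 = 87.31

87.31 dB


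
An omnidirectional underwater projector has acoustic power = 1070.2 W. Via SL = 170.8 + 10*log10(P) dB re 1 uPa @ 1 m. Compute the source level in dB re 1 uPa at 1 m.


SL = 170.8 + 10*log10(1070.2) = 170.8 + 30.29 = 201.09

201.09 dB


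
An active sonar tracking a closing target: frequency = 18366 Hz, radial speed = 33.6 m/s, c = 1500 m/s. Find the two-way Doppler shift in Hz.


fd = 2*f*v/c = 2 * 18366 * 33.6 / 1500 = 822.8

822.8 Hz


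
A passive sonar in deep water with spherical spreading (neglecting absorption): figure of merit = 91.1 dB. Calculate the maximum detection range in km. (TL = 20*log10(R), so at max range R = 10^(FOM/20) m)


At max range FOM = TL, so 20*log10(R) = 91.1
R = 10^(91.1/20) = 35892.19 m = 35.89 km

35.89 km


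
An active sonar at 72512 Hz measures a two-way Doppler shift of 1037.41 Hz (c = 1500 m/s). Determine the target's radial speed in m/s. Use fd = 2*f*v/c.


10.73 m/s


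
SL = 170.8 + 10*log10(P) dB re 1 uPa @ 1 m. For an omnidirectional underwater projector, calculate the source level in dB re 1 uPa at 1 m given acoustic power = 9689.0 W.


SL = 170.8 + 10*log10(9689.0) = 170.8 + 39.86 = 210.66

210.66 dB


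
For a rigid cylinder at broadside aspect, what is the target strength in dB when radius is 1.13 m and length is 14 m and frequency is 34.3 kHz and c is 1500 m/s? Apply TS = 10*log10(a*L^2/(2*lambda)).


lambda = 1500/34300 = 0.04373 m
TS = 10*log10(1.13*14^2/(2*0.04373)) = 34.04

34.04 dB


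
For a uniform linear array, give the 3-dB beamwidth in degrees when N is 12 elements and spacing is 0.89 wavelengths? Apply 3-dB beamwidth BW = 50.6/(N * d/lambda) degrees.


BW = 50.6 / (12 * 0.89) = 50.6 / 10.68 = 4.74

4.74 deg


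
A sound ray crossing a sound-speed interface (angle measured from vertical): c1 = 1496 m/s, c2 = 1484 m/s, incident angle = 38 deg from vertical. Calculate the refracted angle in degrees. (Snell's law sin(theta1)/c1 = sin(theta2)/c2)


sin(theta2) = (c2/c1)*sin(theta1) = (1484/1496)*sin(38 deg) = 0.61072
theta2 = arcsin(0.61072) = 37.64

37.64 deg


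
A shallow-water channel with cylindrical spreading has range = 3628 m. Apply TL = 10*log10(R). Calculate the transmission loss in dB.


TL = 10*log10(3628) = 35.6

35.6 dB


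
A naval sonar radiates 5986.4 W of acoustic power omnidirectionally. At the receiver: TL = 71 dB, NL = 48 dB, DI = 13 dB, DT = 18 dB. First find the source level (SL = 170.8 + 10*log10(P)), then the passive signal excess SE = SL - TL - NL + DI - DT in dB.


Step 1: SL = 170.8 + 10*log10(5986.4) = 208.57 dB
Step 2: SE = SL - TL - NL + DI - DT = 208.57 - 71 - 48 + 13 - 18 = 84.57

84.57 dB


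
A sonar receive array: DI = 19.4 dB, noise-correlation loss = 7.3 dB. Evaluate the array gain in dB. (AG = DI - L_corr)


AG = DI - L_corr = 19.4 - 7.3 = 12.1

12.1 dB


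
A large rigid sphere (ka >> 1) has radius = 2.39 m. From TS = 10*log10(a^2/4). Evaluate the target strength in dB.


TS = 10*log10(2.39^2 / 4) = 10*log10(1.428025) = 1.55

1.55 dB


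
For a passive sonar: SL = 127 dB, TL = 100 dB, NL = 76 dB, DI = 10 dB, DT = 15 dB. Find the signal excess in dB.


-54 dB


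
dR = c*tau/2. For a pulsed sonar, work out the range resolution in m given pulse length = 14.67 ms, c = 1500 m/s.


dR = c*tau/2 = 1500 * 14.67e-3 / 2 = 11.0025

11.0025 m


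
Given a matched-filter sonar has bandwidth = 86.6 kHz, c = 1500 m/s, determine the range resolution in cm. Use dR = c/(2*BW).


dR = c/(2*BW) = 1500 / (2 * 86.6e3) = 0.0087 m = 0.87 cm

0.87 cm


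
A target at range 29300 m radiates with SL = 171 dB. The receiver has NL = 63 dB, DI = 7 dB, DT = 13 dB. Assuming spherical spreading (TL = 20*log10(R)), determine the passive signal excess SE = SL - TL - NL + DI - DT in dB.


Step 1: TL = 20*log10(29300) = 89.34 dB
Step 2: SE = 171 - 89.34 - 63 + 7 - 13 = 12.66

12.66 dB


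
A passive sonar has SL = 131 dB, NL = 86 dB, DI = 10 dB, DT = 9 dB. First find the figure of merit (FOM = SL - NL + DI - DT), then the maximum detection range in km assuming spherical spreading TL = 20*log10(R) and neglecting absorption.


Step 1: FOM = SL - NL + DI - DT = 131 - 86 + 10 - 9 = 46 dB
Step 2: at max range FOM = TL = 20*log10(R), so R = 10^(46/20) = 199.53 m = 0.2 km

0.2 km


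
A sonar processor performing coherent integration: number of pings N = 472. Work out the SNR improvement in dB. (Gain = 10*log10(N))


26.74 dB


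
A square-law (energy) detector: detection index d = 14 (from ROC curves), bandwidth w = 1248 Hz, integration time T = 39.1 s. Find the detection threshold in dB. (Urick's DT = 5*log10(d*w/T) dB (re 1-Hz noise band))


DT = 5*log10(d*w/T) = 5*log10(14 * 1248 / 39.1) = 5*log10(446.85) = 13.25

13.25 dB


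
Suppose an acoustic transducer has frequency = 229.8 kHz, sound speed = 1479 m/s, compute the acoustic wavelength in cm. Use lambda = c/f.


lambda = c/f = 1479 / 229800 = 0.0064 m = 0.64 cm

0.64 cm


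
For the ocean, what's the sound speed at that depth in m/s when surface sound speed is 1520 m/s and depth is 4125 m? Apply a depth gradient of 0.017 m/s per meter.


c = 1520 + 0.017 * 4125 = 1590.125

1590.125 m/s


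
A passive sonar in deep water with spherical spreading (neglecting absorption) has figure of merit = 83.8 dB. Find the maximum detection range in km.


At max range FOM = TL, so 20*log10(R) = 83.8
R = 10^(83.8/20) = 15488.17 m = 15.49 km

15.49 km


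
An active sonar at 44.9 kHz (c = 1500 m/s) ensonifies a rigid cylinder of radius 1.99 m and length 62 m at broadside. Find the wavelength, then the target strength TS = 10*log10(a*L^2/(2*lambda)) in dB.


Step 1: lambda = c/f = 1500/44900 = 0.03341 m
Step 2: TS = 10*log10(a*L^2/(2*lambda)) = 10*log10(1.99*62^2/(2*0.03341)) = 50.59

50.59 dB


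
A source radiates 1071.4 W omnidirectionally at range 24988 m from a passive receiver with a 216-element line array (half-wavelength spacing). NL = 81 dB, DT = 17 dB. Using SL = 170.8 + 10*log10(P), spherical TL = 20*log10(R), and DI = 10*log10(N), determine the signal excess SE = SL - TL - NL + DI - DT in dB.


38.49 dB


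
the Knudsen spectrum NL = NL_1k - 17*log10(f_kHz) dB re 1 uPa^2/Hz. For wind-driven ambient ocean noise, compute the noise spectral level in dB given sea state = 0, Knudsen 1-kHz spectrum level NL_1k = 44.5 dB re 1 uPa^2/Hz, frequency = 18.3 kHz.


NL = NL_1k - 17*log10(f_kHz) = 44.5 - 17*log10(18.3) = 44.5 - (21.46) = 23.04

23.04 dB


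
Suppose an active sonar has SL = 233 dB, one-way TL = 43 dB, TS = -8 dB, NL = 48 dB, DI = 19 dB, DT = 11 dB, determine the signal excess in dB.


SE = SL - 2*TL + TS - NL + DI - DT = 233 - 2*43 + (-8) - 48 + 19 - 11 = 99

99 dB


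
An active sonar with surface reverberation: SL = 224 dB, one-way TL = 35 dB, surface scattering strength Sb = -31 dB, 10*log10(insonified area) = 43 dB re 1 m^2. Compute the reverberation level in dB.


RL = SL - 2*TL + Sb + 10*log10(A) = 224 - 2*35 + (-31) + 43 = 166

166 dB


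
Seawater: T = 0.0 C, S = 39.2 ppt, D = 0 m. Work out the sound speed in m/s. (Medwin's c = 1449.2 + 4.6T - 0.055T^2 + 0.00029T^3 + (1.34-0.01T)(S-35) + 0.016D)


1454.83 m/s


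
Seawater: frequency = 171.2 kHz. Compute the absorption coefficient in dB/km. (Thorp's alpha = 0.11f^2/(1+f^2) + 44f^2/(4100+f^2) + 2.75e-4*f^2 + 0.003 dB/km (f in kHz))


f^2 = 29309.44
alpha = 0.11*29309.44/(1+29309.44) + 44*29309.44/(4100+29309.44) + 2.75e-4*29309.44 + 0.003 = 46.773

46.773 dB/km


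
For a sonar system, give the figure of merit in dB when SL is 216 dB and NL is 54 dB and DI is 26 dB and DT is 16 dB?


172 dB


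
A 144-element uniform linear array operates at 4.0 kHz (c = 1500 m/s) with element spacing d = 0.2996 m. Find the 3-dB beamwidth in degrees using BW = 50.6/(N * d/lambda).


0.44 deg


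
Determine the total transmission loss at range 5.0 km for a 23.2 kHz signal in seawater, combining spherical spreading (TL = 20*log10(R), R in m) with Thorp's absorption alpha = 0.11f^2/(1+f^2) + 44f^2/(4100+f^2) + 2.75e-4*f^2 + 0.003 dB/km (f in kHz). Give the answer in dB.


Step 1 (Thorp): alpha = 0.11*538.24/(1+538.24) + 44*538.24/(4100+538.24) + 2.75e-4*538.24 + 0.003 = 5.3667 dB/km
Step 2: TL_spread = 20*log10(5000) = 73.98 dB
Step 3: TL_abs = alpha*R = 5.3667 * 5.0 = 26.83 dB
Step 4: TL_total = 73.98 + 26.83 = 100.81

100.81 dB


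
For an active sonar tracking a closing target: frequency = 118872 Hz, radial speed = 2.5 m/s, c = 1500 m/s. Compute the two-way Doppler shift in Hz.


fd = 2*f*v/c = 2 * 118872 * 2.5 / 1500 = 396.24

396.24 Hz


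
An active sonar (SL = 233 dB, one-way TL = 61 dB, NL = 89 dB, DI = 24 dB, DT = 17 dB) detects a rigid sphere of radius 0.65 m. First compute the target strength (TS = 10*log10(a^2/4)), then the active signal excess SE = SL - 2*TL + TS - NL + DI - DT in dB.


Step 1: TS = 10*log10(0.65^2/4) = -9.76 dB
Step 2: SE = SL - 2*TL + TS - NL + DI - DT = 233 - 2*61 + (-9.76) - 89 + 24 - 17 = 19.24

19.24 dB


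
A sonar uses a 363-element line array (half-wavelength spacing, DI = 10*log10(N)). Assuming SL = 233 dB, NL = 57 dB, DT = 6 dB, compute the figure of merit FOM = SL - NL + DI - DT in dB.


Step 1: DI = 10*log10(363) = 25.6 dB
Step 2: FOM = SL - NL + DI - DT = 233 - 57 + 25.6 - 6 = 195.6

195.6 dB


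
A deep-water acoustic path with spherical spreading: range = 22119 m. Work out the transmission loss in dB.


TL = 20*log10(22119) = 86.9

86.9 dB


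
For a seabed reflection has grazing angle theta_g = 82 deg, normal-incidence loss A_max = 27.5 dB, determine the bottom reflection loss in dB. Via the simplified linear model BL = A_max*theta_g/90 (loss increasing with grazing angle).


25.06 dB


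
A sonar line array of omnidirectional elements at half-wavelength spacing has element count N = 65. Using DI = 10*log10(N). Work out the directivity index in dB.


18.13 dB


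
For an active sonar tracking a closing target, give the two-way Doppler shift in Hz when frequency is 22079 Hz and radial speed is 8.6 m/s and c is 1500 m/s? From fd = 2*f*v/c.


253.17 Hz


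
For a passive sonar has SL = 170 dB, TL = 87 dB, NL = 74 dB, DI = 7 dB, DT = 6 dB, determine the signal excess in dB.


10 dB


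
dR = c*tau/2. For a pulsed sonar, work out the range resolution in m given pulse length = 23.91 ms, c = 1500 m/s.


dR = c*tau/2 = 1500 * 23.91e-3 / 2 = 17.9325

17.9325 m


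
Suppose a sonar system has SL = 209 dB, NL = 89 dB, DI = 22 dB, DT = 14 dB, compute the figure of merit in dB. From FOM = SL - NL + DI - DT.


FOM = SL - NL + DI - DT = 209 - 89 + 22 - 14 = 128

128 dB


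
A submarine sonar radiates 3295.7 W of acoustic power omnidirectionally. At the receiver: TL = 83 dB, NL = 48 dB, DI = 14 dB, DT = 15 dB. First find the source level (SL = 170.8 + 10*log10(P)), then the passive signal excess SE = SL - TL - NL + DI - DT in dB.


Step 1: SL = 170.8 + 10*log10(3295.7) = 205.98 dB
Step 2: SE = SL - TL - NL + DI - DT = 205.98 - 83 - 48 + 14 - 15 = 73.98

73.98 dB


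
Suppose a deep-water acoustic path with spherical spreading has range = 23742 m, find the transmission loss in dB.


TL = 20*log10(23742) = 87.51

87.51 dB


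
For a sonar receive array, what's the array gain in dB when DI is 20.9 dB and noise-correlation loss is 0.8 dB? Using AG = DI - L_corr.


AG = DI - L_corr = 20.9 - 0.8 = 20.1

20.1 dB


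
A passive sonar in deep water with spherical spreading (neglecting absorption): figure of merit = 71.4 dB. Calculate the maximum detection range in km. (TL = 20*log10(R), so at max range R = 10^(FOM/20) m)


At max range FOM = TL, so 20*log10(R) = 71.4
R = 10^(71.4/20) = 3715.35 m = 3.72 km

3.72 km


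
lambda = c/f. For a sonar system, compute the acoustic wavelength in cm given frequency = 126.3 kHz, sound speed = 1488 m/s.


lambda = c/f = 1488 / 126300 = 0.0118 m = 1.18 cm

1.18 cm


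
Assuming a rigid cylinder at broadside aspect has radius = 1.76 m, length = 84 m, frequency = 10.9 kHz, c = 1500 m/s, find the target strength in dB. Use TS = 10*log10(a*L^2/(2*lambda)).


46.54 dB


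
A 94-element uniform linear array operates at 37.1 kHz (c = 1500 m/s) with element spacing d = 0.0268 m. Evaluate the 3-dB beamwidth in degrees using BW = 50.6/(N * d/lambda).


0.81 deg


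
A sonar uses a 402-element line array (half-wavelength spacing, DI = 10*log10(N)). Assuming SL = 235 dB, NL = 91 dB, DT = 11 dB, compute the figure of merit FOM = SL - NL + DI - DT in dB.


Step 1: DI = 10*log10(402) = 26.04 dB
Step 2: FOM = SL - NL + DI - DT = 235 - 91 + 26.04 - 11 = 159.04

159.04 dB


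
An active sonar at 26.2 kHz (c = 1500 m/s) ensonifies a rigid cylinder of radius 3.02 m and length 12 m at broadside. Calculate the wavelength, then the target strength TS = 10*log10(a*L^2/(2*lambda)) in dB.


Step 1: lambda = c/f = 1500/26200 = 0.05725 m
Step 2: TS = 10*log10(a*L^2/(2*lambda)) = 10*log10(3.02*12^2/(2*0.05725)) = 35.8

35.8 dB


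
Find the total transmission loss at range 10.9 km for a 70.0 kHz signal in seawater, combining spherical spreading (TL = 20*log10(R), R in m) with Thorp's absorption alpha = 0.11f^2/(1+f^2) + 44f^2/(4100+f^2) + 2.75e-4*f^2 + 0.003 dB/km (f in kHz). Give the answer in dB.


Step 1 (Thorp): alpha = 0.11*4900.0/(1+4900.0) + 44*4900.0/(4100+4900.0) + 2.75e-4*4900.0 + 0.003 = 25.416 dB/km
Step 2: TL_spread = 20*log10(10900) = 80.75 dB
Step 3: TL_abs = alpha*R = 25.416 * 10.9 = 277.03 dB
Step 4: TL_total = 80.75 + 277.03 = 357.78

357.78 dB


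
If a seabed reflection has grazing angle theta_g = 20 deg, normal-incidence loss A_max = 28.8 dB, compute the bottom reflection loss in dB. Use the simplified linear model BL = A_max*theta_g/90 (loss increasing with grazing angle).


6.4 dB


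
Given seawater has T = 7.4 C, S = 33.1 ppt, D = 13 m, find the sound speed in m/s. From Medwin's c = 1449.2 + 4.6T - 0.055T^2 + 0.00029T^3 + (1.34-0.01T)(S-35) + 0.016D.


c = 1449.2 + 4.6*7.4 - 0.055*7.4^2 + 0.00029*7.4^3 + (1.34 - 0.01*7.4)*(33.1 - 35) + 0.016*13 = 1478.15

1478.15 m/s


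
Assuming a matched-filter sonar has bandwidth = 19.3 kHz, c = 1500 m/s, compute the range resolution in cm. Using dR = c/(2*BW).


dR = c/(2*BW) = 1500 / (2 * 19.3e3) = 0.0389 m = 3.89 cm

3.89 cm


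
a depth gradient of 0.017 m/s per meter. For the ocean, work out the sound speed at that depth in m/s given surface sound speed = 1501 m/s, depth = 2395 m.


c = 1501 + 0.017 * 2395 = 1541.715

1541.715 m/s


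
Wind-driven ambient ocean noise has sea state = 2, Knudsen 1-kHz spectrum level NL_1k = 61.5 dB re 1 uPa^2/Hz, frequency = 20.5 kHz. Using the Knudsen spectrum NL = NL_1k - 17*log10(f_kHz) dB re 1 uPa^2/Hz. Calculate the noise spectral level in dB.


NL = NL_1k - 17*log10(f_kHz) = 61.5 - 17*log10(20.5) = 61.5 - (22.3) = 39.2

39.2 dB


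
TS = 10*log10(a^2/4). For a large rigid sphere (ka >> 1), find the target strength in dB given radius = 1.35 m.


TS = 10*log10(1.35^2 / 4) = 10*log10(0.455625) = -3.41

-3.41 dB


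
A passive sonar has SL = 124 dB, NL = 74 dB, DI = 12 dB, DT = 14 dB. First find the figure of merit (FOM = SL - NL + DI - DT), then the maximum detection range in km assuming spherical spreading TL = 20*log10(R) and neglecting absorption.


Step 1: FOM = SL - NL + DI - DT = 124 - 74 + 12 - 14 = 48 dB
Step 2: at max range FOM = TL = 20*log10(R), so R = 10^(48/20) = 251.19 m = 0.25 km

0.25 km


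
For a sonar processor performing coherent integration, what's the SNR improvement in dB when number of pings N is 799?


29.03 dB


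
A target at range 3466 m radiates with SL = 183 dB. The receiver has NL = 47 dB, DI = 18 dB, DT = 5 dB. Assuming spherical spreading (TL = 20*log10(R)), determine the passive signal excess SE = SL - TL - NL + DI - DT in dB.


78.2 dB


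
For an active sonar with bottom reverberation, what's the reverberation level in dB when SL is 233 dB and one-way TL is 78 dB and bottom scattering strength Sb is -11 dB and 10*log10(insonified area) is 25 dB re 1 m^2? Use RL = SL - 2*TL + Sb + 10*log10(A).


91 dB


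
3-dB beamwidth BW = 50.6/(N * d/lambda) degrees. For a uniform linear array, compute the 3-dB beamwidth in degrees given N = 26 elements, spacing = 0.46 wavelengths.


BW = 50.6 / (26 * 0.46) = 50.6 / 11.96 = 4.23

4.23 deg


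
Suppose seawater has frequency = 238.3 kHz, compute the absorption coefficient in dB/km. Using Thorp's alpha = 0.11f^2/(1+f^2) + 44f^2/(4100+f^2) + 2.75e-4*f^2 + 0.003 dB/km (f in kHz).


f^2 = 56786.89
alpha = 0.11*56786.89/(1+56786.89) + 44*56786.89/(4100+56786.89) + 2.75e-4*56786.89 + 0.003 = 56.767

56.767 dB/km


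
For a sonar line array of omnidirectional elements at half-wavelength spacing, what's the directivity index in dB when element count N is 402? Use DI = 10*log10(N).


26.04 dB


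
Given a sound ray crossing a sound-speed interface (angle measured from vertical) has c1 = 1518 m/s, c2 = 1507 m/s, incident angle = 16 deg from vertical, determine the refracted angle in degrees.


sin(theta2) = (c2/c1)*sin(theta1) = (1507/1518)*sin(16 deg) = 0.27364
theta2 = arcsin(0.27364) = 15.88

15.88 deg


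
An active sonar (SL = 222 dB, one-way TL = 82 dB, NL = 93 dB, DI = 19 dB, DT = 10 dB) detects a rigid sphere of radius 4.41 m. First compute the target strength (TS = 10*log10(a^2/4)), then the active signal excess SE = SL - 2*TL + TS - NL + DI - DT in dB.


Step 1: TS = 10*log10(4.41^2/4) = 6.87 dB
Step 2: SE = SL - 2*TL + TS - NL + DI - DT = 222 - 2*82 + (6.87) - 93 + 19 - 10 = -19.13

-19.13 dB


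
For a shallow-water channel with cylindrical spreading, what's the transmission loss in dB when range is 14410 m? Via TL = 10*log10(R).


TL = 10*log10(14410) = 41.59

41.59 dB


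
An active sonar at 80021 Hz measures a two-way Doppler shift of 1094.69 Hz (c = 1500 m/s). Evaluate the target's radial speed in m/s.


From fd = 2*f*v/c, v = c*fd/(2*f) = 1500 * 1094.69 / (2*80021) = 10.26

10.26 m/s


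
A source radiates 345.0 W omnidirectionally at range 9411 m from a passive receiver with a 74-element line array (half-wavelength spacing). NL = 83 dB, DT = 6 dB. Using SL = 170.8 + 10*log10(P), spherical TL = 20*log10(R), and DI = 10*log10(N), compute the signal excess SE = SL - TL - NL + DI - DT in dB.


Step 1: SL = 170.8 + 10*log10(345.0) = 196.18 dB
Step 2: TL = 20*log10(9411) = 79.47 dB
Step 3: DI = 10*log10(74) = 18.69 dB
Step 4: SE = SL - TL - NL + DI - DT = 196.18 - 79.47 - 83 + 18.69 - 6 = 46.4

46.4 dB


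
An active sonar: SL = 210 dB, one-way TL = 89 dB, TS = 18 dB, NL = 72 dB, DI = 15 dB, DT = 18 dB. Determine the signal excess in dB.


-25 dB


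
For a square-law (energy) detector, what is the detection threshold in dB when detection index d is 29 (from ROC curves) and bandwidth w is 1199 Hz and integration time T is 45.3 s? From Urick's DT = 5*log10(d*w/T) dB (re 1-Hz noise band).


DT = 5*log10(d*w/T) = 5*log10(29 * 1199 / 45.3) = 5*log10(767.57) = 14.43

14.43 dB


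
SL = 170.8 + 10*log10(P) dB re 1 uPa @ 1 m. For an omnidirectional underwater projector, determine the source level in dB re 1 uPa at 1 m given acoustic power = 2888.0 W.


SL = 170.8 + 10*log10(2888.0) = 170.8 + 34.61 = 205.41

205.41 dB


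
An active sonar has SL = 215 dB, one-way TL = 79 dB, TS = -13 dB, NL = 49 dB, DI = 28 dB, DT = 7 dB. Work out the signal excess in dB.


SE = SL - 2*TL + TS - NL + DI - DT = 215 - 2*79 + (-13) - 49 + 28 - 7 = 16

16 dB


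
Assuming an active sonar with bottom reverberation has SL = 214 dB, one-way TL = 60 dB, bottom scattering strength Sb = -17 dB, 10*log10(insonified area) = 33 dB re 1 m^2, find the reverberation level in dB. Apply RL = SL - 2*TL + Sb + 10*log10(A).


110 dB


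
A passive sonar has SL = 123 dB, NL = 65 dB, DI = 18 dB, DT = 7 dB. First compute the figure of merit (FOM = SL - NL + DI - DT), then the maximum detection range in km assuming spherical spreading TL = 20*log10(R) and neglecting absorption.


Step 1: FOM = SL - NL + DI - DT = 123 - 65 + 18 - 7 = 69 dB
Step 2: at max range FOM = TL = 20*log10(R), so R = 10^(69/20) = 2818.38 m = 2.82 km

2.82 km


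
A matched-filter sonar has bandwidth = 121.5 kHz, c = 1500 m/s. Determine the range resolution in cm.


dR = c/(2*BW) = 1500 / (2 * 121.5e3) = 0.0062 m = 0.62 cm

0.62 cm


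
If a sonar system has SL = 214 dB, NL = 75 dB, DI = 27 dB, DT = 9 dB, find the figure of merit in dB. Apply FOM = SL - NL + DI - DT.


157 dB


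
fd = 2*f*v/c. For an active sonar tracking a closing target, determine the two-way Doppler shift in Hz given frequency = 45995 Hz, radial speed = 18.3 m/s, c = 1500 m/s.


fd = 2*f*v/c = 2 * 45995 * 18.3 / 1500 = 1122.28

1122.28 Hz


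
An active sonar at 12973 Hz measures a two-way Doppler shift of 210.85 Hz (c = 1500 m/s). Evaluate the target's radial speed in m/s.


12.19 m/s


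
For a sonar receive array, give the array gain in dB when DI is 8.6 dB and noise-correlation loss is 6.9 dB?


1.7 dB


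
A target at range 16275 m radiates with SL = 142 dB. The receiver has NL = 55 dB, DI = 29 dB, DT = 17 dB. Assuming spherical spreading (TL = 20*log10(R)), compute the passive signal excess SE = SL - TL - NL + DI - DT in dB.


Step 1: TL = 20*log10(16275) = 84.23 dB
Step 2: SE = 142 - 84.23 - 55 + 29 - 17 = 14.77

14.77 dB


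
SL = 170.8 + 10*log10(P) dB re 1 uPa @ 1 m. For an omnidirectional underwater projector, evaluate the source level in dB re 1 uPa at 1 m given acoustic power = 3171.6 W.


205.81 dB


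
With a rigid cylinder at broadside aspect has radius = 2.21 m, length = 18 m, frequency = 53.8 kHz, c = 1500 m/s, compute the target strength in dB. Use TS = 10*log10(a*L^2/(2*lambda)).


41.09 dB


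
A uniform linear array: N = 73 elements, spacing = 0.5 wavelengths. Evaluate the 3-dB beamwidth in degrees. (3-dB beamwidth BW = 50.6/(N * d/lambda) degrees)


BW = 50.6 / (73 * 0.5) = 50.6 / 36.5 = 1.39

1.39 deg


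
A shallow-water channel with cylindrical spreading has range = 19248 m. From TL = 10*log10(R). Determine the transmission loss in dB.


TL = 10*log10(19248) = 42.84

42.84 dB


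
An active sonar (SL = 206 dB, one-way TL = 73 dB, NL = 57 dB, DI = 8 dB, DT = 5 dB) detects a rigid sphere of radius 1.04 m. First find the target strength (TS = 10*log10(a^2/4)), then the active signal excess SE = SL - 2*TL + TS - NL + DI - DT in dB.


Step 1: TS = 10*log10(1.04^2/4) = -5.68 dB
Step 2: SE = SL - 2*TL + TS - NL + DI - DT = 206 - 2*73 + (-5.68) - 57 + 8 - 5 = 0.32

0.32 dB


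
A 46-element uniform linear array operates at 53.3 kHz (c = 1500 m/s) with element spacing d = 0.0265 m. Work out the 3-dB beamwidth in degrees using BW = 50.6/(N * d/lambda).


Step 1: lambda = 1500/53300 = 0.02814 m
Step 2: d/lambda = 0.0265/0.02814 = 0.9417
Step 3: BW = 50.6/(N * d/lambda) = 50.6/(46 * 0.9417) = 1.17

1.17 deg


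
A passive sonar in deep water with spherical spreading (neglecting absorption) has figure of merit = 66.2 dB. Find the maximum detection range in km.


At max range FOM = TL, so 20*log10(R) = 66.2
R = 10^(66.2/20) = 2041.74 m = 2.04 km

2.04 km


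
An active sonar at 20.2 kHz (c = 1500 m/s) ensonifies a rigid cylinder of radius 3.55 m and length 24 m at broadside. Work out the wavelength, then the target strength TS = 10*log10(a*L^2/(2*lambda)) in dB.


Step 1: lambda = c/f = 1500/20200 = 0.07426 m
Step 2: TS = 10*log10(a*L^2/(2*lambda)) = 10*log10(3.55*24^2/(2*0.07426)) = 41.39

41.39 dB


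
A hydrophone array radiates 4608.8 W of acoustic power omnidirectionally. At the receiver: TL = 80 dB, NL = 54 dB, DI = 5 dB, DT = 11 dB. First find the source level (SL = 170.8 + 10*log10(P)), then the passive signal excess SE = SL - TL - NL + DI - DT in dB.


Step 1: SL = 170.8 + 10*log10(4608.8) = 207.44 dB
Step 2: SE = SL - TL - NL + DI - DT = 207.44 - 80 - 54 + 5 - 11 = 67.44

67.44 dB


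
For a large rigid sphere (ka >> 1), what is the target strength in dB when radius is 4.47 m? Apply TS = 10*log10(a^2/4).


TS = 10*log10(4.47^2 / 4) = 10*log10(4.995225) = 6.99

6.99 dB


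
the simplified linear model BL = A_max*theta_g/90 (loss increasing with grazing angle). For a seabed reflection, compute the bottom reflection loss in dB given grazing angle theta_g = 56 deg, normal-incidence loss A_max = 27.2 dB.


BL = A_max * theta_g / 90 = 27.2 * 56 / 90 = 16.92

16.92 dB


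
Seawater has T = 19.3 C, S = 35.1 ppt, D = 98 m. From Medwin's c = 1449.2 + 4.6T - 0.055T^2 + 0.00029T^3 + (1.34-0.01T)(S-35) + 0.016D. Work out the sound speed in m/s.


1521.26 m/s


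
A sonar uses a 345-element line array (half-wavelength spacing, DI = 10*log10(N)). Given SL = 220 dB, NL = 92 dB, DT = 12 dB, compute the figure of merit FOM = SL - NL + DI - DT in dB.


Step 1: DI = 10*log10(345) = 25.38 dB
Step 2: FOM = SL - NL + DI - DT = 220 - 92 + 25.38 - 12 = 141.38

141.38 dB


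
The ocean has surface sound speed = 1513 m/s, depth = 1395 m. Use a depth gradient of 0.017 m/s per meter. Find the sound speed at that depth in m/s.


c = 1513 + 0.017 * 1395 = 1536.715

1536.715 m/s


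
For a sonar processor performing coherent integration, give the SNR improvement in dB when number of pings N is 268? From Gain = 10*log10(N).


24.28 dB


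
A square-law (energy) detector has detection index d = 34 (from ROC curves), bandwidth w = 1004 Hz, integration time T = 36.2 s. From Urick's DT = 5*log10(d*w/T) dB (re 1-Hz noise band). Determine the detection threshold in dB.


14.87 dB


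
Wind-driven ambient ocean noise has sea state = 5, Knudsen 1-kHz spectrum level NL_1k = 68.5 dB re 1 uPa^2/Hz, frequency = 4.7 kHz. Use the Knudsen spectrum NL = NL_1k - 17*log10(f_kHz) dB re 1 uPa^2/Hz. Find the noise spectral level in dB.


NL = NL_1k - 17*log10(f_kHz) = 68.5 - 17*log10(4.7) = 68.5 - (11.43) = 57.07

57.07 dB


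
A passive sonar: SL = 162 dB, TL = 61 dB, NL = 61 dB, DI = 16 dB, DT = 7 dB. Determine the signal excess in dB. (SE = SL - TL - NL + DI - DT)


SE = SL - TL - NL + DI - DT = 162 - 61 - 61 + 16 - 7 = 49

49 dB


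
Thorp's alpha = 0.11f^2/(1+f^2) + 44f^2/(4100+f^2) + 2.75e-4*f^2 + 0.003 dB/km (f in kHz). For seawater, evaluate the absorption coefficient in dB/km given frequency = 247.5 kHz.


f^2 = 61256.25
alpha = 0.11*61256.25/(1+61256.25) + 44*61256.25/(4100+61256.25) + 2.75e-4*61256.25 + 0.003 = 58.198

58.198 dB/km


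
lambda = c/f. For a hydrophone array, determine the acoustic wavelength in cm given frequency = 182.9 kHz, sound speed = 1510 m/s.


lambda = c/f = 1510 / 182900 = 0.0083 m = 0.83 cm

0.83 cm


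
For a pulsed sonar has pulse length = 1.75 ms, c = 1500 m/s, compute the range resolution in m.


dR = c*tau/2 = 1500 * 1.75e-3 / 2 = 1.3125

1.3125 m


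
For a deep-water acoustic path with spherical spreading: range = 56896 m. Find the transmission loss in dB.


TL = 20*log10(56896) = 95.1

95.1 dB


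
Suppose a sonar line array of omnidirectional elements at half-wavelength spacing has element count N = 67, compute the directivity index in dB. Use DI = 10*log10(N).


DI = 10*log10(67) = 18.26

18.26 dB


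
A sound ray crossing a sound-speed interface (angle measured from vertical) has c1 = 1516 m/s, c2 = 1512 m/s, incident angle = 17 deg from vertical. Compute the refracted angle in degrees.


sin(theta2) = (c2/c1)*sin(theta1) = (1512/1516)*sin(17 deg) = 0.2916
theta2 = arcsin(0.2916) = 16.95

16.95 deg


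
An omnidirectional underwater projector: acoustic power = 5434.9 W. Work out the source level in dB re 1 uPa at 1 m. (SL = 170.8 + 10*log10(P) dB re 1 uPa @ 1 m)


SL = 170.8 + 10*log10(5434.9) = 170.8 + 37.35 = 208.15

208.15 dB


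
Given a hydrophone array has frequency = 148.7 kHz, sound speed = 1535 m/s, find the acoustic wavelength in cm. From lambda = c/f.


lambda = c/f = 1535 / 148700 = 0.0103 m = 1.03 cm

1.03 cm


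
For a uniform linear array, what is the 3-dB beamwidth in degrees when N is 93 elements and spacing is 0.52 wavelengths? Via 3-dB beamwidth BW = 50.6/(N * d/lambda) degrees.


1.05 deg


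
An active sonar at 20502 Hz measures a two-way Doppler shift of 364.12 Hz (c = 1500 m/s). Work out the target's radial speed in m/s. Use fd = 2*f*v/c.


From fd = 2*f*v/c, v = c*fd/(2*f) = 1500 * 364.12 / (2*20502) = 13.32

13.32 m/s


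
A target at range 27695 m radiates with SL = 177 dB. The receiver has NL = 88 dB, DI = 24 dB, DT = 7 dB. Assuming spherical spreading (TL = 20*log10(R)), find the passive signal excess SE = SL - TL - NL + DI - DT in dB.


Step 1: TL = 20*log10(27695) = 88.85 dB
Step 2: SE = 177 - 88.85 - 88 + 24 - 7 = 17.15

17.15 dB


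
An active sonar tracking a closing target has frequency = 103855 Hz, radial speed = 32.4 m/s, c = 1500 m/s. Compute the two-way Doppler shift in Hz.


fd = 2*f*v/c = 2 * 103855 * 32.4 / 1500 = 4486.54

4486.54 Hz


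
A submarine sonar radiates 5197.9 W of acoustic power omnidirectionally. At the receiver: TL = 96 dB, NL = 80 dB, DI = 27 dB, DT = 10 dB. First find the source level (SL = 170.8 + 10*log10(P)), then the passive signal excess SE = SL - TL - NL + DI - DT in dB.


Step 1: SL = 170.8 + 10*log10(5197.9) = 207.96 dB
Step 2: SE = SL - TL - NL + DI - DT = 207.96 - 96 - 80 + 27 - 10 = 48.96

48.96 dB


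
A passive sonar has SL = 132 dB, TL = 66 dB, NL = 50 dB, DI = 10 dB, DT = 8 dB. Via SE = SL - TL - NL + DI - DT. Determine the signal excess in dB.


SE = SL - TL - NL + DI - DT = 132 - 66 - 50 + 10 - 8 = 18

18 dB


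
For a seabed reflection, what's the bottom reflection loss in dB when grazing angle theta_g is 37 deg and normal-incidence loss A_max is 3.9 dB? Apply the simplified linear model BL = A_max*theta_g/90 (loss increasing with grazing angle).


BL = A_max * theta_g / 90 = 3.9 * 37 / 90 = 1.6

1.6 dB


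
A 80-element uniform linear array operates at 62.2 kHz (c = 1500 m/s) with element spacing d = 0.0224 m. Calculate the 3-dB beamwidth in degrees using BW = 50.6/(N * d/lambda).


Step 1: lambda = 1500/62200 = 0.02412 m
Step 2: d/lambda = 0.0224/0.02412 = 0.9287
Step 3: BW = 50.6/(N * d/lambda) = 50.6/(80 * 0.9287) = 0.68

0.68 deg


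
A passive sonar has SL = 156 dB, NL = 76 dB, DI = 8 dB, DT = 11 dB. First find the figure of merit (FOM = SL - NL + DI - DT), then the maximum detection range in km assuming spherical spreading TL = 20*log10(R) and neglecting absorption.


Step 1: FOM = SL - NL + DI - DT = 156 - 76 + 8 - 11 = 77 dB
Step 2: at max range FOM = TL = 20*log10(R), so R = 10^(77/20) = 7079.46 m = 7.08 km

7.08 km


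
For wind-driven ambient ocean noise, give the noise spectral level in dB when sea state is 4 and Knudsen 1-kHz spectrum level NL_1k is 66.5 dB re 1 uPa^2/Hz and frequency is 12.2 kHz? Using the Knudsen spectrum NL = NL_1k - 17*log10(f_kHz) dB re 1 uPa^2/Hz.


NL = NL_1k - 17*log10(f_kHz) = 66.5 - 17*log10(12.2) = 66.5 - (18.47) = 48.03

48.03 dB


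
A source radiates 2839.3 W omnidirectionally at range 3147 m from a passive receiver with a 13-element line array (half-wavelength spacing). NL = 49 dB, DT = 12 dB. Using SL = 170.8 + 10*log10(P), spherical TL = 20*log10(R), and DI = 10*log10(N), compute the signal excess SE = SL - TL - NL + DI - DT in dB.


Step 1: SL = 170.8 + 10*log10(2839.3) = 205.33 dB
Step 2: TL = 20*log10(3147) = 69.96 dB
Step 3: DI = 10*log10(13) = 11.14 dB
Step 4: SE = SL - TL - NL + DI - DT = 205.33 - 69.96 - 49 + 11.14 - 12 = 85.51

85.51 dB


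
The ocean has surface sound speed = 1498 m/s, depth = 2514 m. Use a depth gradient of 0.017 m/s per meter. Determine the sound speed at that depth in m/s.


c = 1498 + 0.017 * 2514 = 1540.738

1540.738 m/s


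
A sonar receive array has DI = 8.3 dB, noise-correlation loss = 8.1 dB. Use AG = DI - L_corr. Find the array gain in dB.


AG = DI - L_corr = 8.3 - 8.1 = 0.2

0.2 dB


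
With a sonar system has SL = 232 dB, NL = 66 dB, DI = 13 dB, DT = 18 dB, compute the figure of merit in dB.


FOM = SL - NL + DI - DT = 232 - 66 + 13 - 18 = 161

161 dB


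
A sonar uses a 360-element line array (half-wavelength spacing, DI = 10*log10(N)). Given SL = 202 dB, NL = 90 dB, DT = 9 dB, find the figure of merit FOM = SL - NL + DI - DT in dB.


Step 1: DI = 10*log10(360) = 25.56 dB
Step 2: FOM = SL - NL + DI - DT = 202 - 90 + 25.56 - 9 = 128.56

128.56 dB


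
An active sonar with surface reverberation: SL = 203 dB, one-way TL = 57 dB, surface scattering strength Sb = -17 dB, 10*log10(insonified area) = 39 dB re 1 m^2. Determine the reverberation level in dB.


RL = SL - 2*TL + Sb + 10*log10(A) = 203 - 2*57 + (-17) + 39 = 111

111 dB


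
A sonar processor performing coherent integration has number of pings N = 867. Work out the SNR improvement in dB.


Gain = 10*log10(867) = 29.38

29.38 dB


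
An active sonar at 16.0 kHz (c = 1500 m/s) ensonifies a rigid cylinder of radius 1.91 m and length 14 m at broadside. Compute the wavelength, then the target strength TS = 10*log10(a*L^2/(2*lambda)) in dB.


Step 1: lambda = c/f = 1500/16000 = 0.09375 m
Step 2: TS = 10*log10(a*L^2/(2*lambda)) = 10*log10(1.91*14^2/(2*0.09375)) = 33.0

33.0 dB


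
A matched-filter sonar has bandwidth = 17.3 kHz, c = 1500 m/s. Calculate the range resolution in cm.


dR = c/(2*BW) = 1500 / (2 * 17.3e3) = 0.0434 m = 4.34 cm

4.34 cm


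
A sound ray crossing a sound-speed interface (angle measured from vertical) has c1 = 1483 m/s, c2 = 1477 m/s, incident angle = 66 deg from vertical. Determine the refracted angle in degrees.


65.48 deg


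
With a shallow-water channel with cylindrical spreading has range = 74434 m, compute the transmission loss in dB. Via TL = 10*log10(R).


TL = 10*log10(74434) = 48.72

48.72 dB


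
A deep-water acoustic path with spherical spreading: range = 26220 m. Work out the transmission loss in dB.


TL = 20*log10(26220) = 88.37

88.37 dB


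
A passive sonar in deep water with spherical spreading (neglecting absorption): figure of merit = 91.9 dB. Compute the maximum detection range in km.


At max range FOM = TL, so 20*log10(R) = 91.9
R = 10^(91.9/20) = 39355.01 m = 39.36 km

39.36 km


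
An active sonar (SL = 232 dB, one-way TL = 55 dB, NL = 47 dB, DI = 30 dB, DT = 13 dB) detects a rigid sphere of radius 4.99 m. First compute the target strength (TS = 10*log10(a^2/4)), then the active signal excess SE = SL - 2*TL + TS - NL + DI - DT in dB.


Step 1: TS = 10*log10(4.99^2/4) = 7.94 dB
Step 2: SE = SL - 2*TL + TS - NL + DI - DT = 232 - 2*55 + (7.94) - 47 + 30 - 13 = 99.94

99.94 dB


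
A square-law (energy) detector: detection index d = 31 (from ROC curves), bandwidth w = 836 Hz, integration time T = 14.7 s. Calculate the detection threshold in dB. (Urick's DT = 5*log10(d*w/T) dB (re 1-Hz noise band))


DT = 5*log10(d*w/T) = 5*log10(31 * 836 / 14.7) = 5*log10(1762.99) = 16.23

16.23 dB


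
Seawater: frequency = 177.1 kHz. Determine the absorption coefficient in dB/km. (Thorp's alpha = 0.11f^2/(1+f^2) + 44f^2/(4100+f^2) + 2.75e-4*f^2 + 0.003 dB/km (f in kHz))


f^2 = 31364.41
alpha = 0.11*31364.41/(1+31364.41) + 44*31364.41/(4100+31364.41) + 2.75e-4*31364.41 + 0.003 = 47.651

47.651 dB/km


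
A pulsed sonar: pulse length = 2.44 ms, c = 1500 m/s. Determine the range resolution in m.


dR = c*tau/2 = 1500 * 2.44e-3 / 2 = 1.83

1.83 m


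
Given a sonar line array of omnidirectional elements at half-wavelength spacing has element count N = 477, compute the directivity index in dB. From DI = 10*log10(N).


26.79 dB


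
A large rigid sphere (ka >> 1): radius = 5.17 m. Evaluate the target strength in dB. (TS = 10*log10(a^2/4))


TS = 10*log10(5.17^2 / 4) = 10*log10(6.682225) = 8.25

8.25 dB


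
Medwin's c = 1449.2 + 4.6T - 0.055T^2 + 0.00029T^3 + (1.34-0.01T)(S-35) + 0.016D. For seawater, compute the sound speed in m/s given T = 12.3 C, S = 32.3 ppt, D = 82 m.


c = 1449.2 + 4.6*12.3 - 0.055*12.3^2 + 0.00029*12.3^3 + (1.34 - 0.01*12.3)*(32.3 - 35) + 0.016*82 = 1496.02

1496.02 m/s


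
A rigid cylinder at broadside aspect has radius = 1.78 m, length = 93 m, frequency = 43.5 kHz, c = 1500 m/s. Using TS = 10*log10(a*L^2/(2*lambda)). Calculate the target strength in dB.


lambda = 1500/43500 = 0.03448 m
TS = 10*log10(1.78*93^2/(2*0.03448)) = 53.49

53.49 dB


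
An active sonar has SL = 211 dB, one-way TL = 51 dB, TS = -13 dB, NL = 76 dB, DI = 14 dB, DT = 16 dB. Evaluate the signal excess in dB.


SE = SL - 2*TL + TS - NL + DI - DT = 211 - 2*51 + (-13) - 76 + 14 - 16 = 18

18 dB


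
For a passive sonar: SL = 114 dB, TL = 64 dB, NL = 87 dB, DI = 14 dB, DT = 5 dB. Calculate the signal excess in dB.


SE = SL - TL - NL + DI - DT = 114 - 64 - 87 + 14 - 5 = -28

-28 dB


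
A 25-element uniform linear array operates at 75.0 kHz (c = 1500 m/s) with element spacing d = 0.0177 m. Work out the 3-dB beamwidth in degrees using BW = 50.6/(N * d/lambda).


2.29 deg


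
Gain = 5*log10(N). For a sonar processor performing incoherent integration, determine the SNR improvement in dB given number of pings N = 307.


Gain = 5*log10(307) = 12.44

12.44 dB


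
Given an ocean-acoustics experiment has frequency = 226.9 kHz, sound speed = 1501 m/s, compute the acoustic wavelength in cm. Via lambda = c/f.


lambda = c/f = 1501 / 226900 = 0.0066 m = 0.66 cm

0.66 cm


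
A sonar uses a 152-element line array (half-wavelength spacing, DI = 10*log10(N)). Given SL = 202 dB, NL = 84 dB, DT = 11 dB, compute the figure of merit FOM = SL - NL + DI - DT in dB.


128.82 dB


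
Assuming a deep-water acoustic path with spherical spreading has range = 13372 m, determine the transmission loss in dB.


82.52 dB


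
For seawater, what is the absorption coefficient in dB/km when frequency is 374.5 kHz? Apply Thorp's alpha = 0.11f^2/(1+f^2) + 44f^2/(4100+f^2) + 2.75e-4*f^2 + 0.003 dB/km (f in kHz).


f^2 = 140250.25
alpha = 0.11*140250.25/(1+140250.25) + 44*140250.25/(4100+140250.25) + 2.75e-4*140250.25 + 0.003 = 81.432

81.432 dB/km


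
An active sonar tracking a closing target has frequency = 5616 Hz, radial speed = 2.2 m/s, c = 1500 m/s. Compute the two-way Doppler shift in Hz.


16.47 Hz


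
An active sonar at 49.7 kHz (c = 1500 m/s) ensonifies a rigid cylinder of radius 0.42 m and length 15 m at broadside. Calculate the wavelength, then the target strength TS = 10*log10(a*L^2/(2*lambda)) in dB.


Step 1: lambda = c/f = 1500/49700 = 0.03018 m
Step 2: TS = 10*log10(a*L^2/(2*lambda)) = 10*log10(0.42*15^2/(2*0.03018)) = 31.95

31.95 dB
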